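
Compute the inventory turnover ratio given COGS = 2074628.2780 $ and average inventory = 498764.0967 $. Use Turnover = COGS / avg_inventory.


Turnover = 2074628.2780 / 498764.0967 = 4.1595

4.1595


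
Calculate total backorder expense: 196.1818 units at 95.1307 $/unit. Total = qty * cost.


Total = 196.1818 * 95.1307 = 18662.9120

18662.9120 $


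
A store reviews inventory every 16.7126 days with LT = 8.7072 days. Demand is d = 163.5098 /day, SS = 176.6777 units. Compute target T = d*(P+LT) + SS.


P + LT = 25.4198
d*(P+LT) = 163.5098 * 25.4198 = 4156.3864
T = 4156.3864 + 176.6777 = 4333.0641

4333.0641 units


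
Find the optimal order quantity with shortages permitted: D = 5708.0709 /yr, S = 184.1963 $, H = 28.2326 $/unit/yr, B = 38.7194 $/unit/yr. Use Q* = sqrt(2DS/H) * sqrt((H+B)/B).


sqrt(2DS/H) = 272.9133
sqrt((H+B)/B) = 1.3150
Q* = 272.9133 * 1.3150 = 358.8741

358.8741 units


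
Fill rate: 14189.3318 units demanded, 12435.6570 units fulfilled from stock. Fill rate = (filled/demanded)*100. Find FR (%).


FR = 12435.6570 / 14189.3318 * 100 = 87.6409

87.6409%


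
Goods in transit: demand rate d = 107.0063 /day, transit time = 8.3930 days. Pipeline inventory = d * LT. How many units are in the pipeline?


Pipeline = 107.0063 * 8.3930 = 898.1039

898.1039 units


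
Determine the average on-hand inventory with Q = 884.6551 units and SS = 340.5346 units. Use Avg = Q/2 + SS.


Q/2 = 442.3275
Avg = 442.3275 + 340.5346 = 782.8621

782.8621 units


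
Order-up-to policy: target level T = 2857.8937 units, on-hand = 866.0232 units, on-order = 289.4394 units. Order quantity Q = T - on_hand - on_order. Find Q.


Inventory position = OH + OO = 866.0232 + 289.4394 = 1155.4626
Q = 2857.8937 - 1155.4626 = 1702.4311

1702.4311 units


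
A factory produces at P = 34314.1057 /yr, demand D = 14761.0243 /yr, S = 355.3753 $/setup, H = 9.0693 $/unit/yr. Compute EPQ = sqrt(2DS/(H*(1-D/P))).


1 - D/P = 1 - 0.4302 = 0.5698
H*(1-D/P) = 5.1679
2DS = 10491406.8778
EPQ = sqrt(2030100.0347) = 1424.8158

1424.8158 units


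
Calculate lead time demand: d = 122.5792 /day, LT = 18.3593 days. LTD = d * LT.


LTD = 122.5792 * 18.3593 = 2250.4683

2250.4683 units


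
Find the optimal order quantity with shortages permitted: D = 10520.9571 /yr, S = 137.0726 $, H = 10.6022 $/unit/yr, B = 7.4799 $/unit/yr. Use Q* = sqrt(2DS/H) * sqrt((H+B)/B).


sqrt(2DS/H) = 521.5788
sqrt((H+B)/B) = 1.5548
Q* = 521.5788 * 1.5548 = 810.9545

810.9545 units


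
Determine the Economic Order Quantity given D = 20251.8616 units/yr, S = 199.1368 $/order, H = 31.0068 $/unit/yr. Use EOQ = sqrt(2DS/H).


2*D*S = 2 * 20251.8616 * 199.1368 = 8065781.8261
2*D*S/H = 260129.4499
EOQ = sqrt(260129.4499) = 510.0289

510.0289 units


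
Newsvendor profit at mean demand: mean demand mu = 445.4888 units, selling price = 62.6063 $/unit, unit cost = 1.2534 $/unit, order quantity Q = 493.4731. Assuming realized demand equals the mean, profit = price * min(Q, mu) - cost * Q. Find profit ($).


Sales at mu = min(493.4731, 445.4888) = 445.4888
Revenue = 62.6063 * 445.4888 = 27890.4055
Total cost = 1.2534 * 493.4731 = 618.5192
Profit = 27890.4055 - 618.5192 = 27271.8863

27271.8863 $


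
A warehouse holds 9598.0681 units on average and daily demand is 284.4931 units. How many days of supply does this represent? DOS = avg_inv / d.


DOS = 9598.0681 / 284.4931 = 33.7374

33.7374 days


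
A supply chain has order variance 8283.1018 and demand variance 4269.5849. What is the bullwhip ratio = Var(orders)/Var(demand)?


BW = 8283.1018 / 4269.5849 = 1.9400

1.9400


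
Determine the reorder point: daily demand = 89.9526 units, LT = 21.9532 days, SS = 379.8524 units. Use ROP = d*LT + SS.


d*LT = 89.9526 * 21.9532 = 1974.7474
ROP = 1974.7474 + 379.8524 = 2354.5998

2354.5998 units


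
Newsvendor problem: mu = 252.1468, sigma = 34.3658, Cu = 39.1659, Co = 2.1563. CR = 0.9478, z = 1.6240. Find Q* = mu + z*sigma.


CR = Cu/(Cu+Co) = 39.1659/(39.1659+2.1563) = 0.9478
z = 1.6240
Q* = 252.1468 + 1.6240 * 34.3658 = 307.9569

307.9569 units


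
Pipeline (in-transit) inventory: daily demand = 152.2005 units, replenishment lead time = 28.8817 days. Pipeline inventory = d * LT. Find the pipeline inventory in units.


Pipeline = 152.2005 * 28.8817 = 4395.8092

4395.8092 units


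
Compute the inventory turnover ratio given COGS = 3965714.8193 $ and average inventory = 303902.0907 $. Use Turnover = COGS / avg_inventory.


Turnover = 3965714.8193 / 303902.0907 = 13.0493

13.0493


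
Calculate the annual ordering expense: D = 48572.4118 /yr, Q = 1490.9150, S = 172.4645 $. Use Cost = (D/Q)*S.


Number of orders = D/Q = 32.5789
Cost = 32.5789 * 172.4645 = 5618.7085

5618.7085 $/yr


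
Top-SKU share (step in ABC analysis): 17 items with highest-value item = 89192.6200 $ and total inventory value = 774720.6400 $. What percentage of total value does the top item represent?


Top item = 89192.6200
Total = 774720.6400
Percentage = 89192.6200 / 774720.6400 * 100 = 11.5129

11.5129%


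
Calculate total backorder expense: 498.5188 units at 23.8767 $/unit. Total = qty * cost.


Total = 498.5188 * 23.8767 = 11902.9838

11902.9838 $


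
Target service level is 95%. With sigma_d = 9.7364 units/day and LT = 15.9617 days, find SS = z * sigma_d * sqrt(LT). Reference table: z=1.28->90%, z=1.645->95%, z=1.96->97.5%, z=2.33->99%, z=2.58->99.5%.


From the table, SL = 95% corresponds to z = 1.645
sqrt(LT) = sqrt(15.9617) = 3.9952
SS = 1.645 * 9.7364 * 3.9952 = 63.9888

63.9888 units


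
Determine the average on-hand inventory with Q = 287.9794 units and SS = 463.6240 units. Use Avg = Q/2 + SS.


Q/2 = 143.9897
Avg = 143.9897 + 463.6240 = 607.6137

607.6137 units


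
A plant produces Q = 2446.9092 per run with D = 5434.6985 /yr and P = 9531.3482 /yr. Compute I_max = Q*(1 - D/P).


D/P = 0.5702
1 - D/P = 0.4298
I_max = 2446.9092 * 0.4298 = 1051.7011

1051.7011 units


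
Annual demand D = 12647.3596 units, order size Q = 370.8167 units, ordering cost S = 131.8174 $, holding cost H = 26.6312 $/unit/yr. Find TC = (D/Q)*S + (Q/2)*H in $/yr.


Ordering cost = D*S/Q = 4495.8656
Holding cost = Q*H/2 = 4937.6469
TC = 4495.8656 + 4937.6469 = 9433.5125

9433.5125 $/yr


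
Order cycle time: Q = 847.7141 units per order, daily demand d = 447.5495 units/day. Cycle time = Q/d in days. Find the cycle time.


Cycle = 847.7141 / 447.5495 = 1.8941

1.8941 days


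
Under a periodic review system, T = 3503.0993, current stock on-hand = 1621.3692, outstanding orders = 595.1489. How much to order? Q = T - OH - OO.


Inventory position = OH + OO = 1621.3692 + 595.1489 = 2216.5181
Q = 3503.0993 - 2216.5181 = 1286.5812

1286.5812 units


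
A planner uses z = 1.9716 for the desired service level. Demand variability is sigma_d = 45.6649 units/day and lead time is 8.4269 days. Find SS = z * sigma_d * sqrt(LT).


sqrt(LT) = sqrt(8.4269) = 2.9029
SS = 1.9716 * 45.6649 * 2.9029 = 261.3577

261.3577 units


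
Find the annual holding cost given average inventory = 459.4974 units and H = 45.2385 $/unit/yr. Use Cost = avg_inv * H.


Cost = 459.4974 * 45.2385 = 20786.9731

20786.9731 $/yr


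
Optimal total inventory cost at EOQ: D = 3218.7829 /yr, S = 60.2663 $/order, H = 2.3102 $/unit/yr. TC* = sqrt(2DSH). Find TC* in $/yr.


2*D*S*H = 896284.3014
TC* = sqrt(896284.3014) = 946.7229

946.7229 $/yr


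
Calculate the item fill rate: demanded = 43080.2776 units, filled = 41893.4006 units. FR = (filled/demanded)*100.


FR = 41893.4006 / 43080.2776 * 100 = 97.2450

97.2450%


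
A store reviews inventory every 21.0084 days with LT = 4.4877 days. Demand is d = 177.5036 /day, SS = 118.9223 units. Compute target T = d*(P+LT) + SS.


P + LT = 25.4961
d*(P+LT) = 177.5036 * 25.4961 = 4525.6495
T = 4525.6495 + 118.9223 = 4644.5718

4644.5718 units


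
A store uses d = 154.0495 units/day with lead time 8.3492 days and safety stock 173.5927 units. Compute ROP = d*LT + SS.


d*LT = 154.0495 * 8.3492 = 1286.1901
ROP = 1286.1901 + 173.5927 = 1459.7828

1459.7828 units


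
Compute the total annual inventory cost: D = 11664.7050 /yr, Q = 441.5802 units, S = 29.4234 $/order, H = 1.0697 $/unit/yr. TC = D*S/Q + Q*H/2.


Ordering cost = D*S/Q = 777.2434
Holding cost = Q*H/2 = 236.1792
TC = 777.2434 + 236.1792 = 1013.4225

1013.4225 $/yr


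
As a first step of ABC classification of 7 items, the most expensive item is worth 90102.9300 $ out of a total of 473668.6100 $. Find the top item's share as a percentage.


Top item = 90102.9300
Total = 473668.6100
Percentage = 90102.9300 / 473668.6100 * 100 = 19.0224

19.0224%


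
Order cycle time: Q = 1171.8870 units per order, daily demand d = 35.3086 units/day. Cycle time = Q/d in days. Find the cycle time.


Cycle = 1171.8870 / 35.3086 = 33.1898

33.1898 days


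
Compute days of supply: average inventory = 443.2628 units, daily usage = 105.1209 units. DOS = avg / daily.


DOS = 443.2628 / 105.1209 = 4.2167

4.2167 days


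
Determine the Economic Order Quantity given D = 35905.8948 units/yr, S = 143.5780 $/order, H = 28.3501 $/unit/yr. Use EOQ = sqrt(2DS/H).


2*D*S = 2 * 35905.8948 * 143.5780 = 10310593.1272
2*D*S/H = 363688.0691
EOQ = sqrt(363688.0691) = 603.0656

603.0656 units


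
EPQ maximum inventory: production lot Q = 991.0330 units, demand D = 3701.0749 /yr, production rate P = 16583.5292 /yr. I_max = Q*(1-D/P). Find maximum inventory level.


D/P = 0.2232
1 - D/P = 0.7768
I_max = 991.0330 * 0.7768 = 769.8565

769.8565 units


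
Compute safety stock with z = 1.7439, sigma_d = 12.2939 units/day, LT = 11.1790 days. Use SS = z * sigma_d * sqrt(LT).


sqrt(LT) = sqrt(11.1790) = 3.3435
SS = 1.7439 * 12.2939 * 3.3435 = 71.6824

71.6824 units


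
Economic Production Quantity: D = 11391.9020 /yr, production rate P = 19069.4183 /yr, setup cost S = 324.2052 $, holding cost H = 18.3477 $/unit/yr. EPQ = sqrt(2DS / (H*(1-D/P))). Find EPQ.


1 - D/P = 1 - 0.5974 = 0.4026
H*(1-D/P) = 7.3869
2DS = 7386627.7326
EPQ = sqrt(999956.8965) = 999.9784

999.9784 units


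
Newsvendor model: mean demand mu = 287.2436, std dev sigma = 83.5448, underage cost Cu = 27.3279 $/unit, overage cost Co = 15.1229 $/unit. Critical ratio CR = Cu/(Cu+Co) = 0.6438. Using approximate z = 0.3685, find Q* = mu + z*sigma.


CR = Cu/(Cu+Co) = 27.3279/(27.3279+15.1229) = 0.6438
z = 0.3685
Q* = 287.2436 + 0.3685 * 83.5448 = 318.0299

318.0299 units


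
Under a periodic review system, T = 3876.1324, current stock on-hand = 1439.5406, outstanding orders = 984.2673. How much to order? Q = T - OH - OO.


Inventory position = OH + OO = 1439.5406 + 984.2673 = 2423.8079
Q = 3876.1324 - 2423.8079 = 1452.3245

1452.3245 units


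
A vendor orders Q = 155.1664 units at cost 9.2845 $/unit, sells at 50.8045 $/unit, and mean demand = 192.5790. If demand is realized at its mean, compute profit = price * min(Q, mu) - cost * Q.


Sales at mu = min(155.1664, 192.5790) = 155.1664
Revenue = 50.8045 * 155.1664 = 7883.1514
Total cost = 9.2845 * 155.1664 = 1440.6424
Profit = 7883.1514 - 1440.6424 = 6442.5089

6442.5089 $


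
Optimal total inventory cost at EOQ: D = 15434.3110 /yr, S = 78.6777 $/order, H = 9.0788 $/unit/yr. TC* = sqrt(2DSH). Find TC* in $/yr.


2*D*S*H = 22049428.9980
TC* = sqrt(22049428.9980) = 4695.6820

4695.6820 $/yr


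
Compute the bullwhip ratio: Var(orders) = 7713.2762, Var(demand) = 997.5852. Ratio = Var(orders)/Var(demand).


BW = 7713.2762 / 997.5852 = 7.7319

7.7319


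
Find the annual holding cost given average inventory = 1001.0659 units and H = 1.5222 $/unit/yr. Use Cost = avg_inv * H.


Cost = 1001.0659 * 1.5222 = 1523.8225

1523.8225 $/yr


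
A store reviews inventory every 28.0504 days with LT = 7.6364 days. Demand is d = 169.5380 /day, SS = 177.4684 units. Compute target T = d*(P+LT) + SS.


P + LT = 35.6868
d*(P+LT) = 169.5380 * 35.6868 = 6050.2687
T = 6050.2687 + 177.4684 = 6227.7371

6227.7371 units


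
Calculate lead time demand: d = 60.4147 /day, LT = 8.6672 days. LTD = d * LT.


LTD = 60.4147 * 8.6672 = 523.6263

523.6263 units


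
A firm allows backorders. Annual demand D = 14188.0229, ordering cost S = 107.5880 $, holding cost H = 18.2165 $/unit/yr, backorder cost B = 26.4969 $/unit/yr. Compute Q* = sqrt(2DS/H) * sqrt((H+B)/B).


sqrt(2DS/H) = 409.3788
sqrt((H+B)/B) = 1.2990
Q* = 409.3788 * 1.2990 = 531.7980

531.7980 units


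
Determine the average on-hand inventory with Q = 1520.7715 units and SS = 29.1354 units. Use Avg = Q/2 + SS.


Q/2 = 760.3858
Avg = 760.3858 + 29.1354 = 789.5212

789.5212 units


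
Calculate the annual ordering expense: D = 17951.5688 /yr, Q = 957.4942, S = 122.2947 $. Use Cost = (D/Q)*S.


Number of orders = D/Q = 18.7485
Cost = 18.7485 * 122.2947 = 2292.8408

2292.8408 $/yr


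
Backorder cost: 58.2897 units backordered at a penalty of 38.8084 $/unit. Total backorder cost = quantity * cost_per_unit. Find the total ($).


Total = 58.2897 * 38.8084 = 2262.1300

2262.1300 $


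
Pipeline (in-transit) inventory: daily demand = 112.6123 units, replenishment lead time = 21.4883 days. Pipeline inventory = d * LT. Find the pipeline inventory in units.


Pipeline = 112.6123 * 21.4883 = 2419.8469

2419.8469 units


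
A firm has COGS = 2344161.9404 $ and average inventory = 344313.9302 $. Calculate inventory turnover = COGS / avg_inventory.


Turnover = 2344161.9404 / 344313.9302 = 6.8082

6.8082


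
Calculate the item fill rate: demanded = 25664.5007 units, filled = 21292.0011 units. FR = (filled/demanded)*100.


FR = 21292.0011 / 25664.5007 * 100 = 82.9628

82.9628%


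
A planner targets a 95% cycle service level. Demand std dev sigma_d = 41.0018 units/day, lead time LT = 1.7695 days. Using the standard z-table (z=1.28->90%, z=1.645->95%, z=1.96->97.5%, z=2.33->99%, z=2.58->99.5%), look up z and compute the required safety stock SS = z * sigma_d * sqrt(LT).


From the table, SL = 95% corresponds to z = 1.645
sqrt(LT) = sqrt(1.7695) = 1.3302
SS = 1.645 * 41.0018 * 1.3302 = 89.7210

89.7210 units


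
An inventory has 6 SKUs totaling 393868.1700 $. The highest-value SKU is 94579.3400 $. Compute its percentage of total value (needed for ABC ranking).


Top item = 94579.3400
Total = 393868.1700
Percentage = 94579.3400 / 393868.1700 * 100 = 24.0129

24.0129%


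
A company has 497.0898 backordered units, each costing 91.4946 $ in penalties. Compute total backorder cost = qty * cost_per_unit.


Total = 497.0898 * 91.4946 = 45481.0324

45481.0324 $


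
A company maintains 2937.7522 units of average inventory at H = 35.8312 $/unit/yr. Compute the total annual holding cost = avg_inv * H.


Cost = 2937.7522 * 35.8312 = 105263.1866

105263.1866 $/yr


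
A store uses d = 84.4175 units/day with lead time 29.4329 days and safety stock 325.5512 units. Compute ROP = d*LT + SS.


d*LT = 84.4175 * 29.4329 = 2484.6518
ROP = 2484.6518 + 325.5512 = 2810.2030

2810.2030 units


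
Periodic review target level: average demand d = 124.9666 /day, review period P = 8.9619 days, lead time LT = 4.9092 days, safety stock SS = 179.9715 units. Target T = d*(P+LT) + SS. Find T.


P + LT = 13.8711
d*(P+LT) = 124.9666 * 13.8711 = 1733.4242
T = 1733.4242 + 179.9715 = 1913.3957

1913.3957 units


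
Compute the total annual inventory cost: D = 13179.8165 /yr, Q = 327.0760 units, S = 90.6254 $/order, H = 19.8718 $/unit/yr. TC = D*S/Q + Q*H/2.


Ordering cost = D*S/Q = 3651.8306
Holding cost = Q*H/2 = 3249.7944
TC = 3651.8306 + 3249.7944 = 6901.6250

6901.6250 $/yr


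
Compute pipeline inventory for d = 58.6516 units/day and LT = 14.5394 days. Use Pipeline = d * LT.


Pipeline = 58.6516 * 14.5394 = 852.7591

852.7591 units


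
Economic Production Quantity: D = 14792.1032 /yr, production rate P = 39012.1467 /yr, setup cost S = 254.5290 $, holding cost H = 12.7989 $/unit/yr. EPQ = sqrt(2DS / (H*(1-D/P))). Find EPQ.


1 - D/P = 1 - 0.3792 = 0.6208
H*(1-D/P) = 7.9460
2DS = 7530038.4708
EPQ = sqrt(947653.2993) = 973.4749

973.4749 units


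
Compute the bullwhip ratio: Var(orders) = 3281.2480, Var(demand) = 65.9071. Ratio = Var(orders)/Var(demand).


BW = 3281.2480 / 65.9071 = 49.7860

49.7860


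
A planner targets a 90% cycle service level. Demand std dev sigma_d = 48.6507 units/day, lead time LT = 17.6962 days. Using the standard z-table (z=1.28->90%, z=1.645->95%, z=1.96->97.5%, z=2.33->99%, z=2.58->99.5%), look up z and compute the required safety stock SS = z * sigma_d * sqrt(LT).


From the table, SL = 90% corresponds to z = 1.28
sqrt(LT) = sqrt(17.6962) = 4.2067
SS = 1.28 * 48.6507 * 4.2067 = 261.9625

261.9625 units


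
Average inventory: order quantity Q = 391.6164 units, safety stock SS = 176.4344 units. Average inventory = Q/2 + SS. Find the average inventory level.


Q/2 = 195.8082
Avg = 195.8082 + 176.4344 = 372.2426

372.2426 units


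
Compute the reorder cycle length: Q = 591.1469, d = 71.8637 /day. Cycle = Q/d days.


Cycle = 591.1469 / 71.8637 = 8.2259

8.2259 days


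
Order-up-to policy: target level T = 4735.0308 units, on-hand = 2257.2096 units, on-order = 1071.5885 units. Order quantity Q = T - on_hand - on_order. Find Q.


Inventory position = OH + OO = 2257.2096 + 1071.5885 = 3328.7981
Q = 4735.0308 - 3328.7981 = 1406.2327

1406.2327 units


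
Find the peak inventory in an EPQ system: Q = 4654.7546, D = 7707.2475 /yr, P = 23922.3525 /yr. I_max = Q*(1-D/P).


D/P = 0.3222
1 - D/P = 0.6778
I_max = 4654.7546 * 0.6778 = 3155.0967

3155.0967 units


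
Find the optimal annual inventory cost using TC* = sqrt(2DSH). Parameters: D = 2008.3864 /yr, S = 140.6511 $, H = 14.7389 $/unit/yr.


2*D*S*H = 8326940.7184
TC* = sqrt(8326940.7184) = 2885.6439

2885.6439 $/yr


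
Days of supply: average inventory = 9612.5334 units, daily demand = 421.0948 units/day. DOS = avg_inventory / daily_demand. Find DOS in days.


DOS = 9612.5334 / 421.0948 = 22.8275

22.8275 days


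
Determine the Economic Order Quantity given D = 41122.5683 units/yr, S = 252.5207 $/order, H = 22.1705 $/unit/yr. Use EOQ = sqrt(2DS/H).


2*D*S = 2 * 41122.5683 * 252.5207 = 20768599.4658
2*D*S/H = 936767.3019
EOQ = sqrt(936767.3019) = 967.8674

967.8674 units


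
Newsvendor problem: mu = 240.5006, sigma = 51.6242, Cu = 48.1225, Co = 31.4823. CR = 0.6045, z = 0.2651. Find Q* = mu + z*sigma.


CR = Cu/(Cu+Co) = 48.1225/(48.1225+31.4823) = 0.6045
z = 0.2651
Q* = 240.5006 + 0.2651 * 51.6242 = 254.1862

254.1862 units


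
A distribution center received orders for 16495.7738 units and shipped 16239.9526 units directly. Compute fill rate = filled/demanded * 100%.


FR = 16239.9526 / 16495.7738 * 100 = 98.4492

98.4492%


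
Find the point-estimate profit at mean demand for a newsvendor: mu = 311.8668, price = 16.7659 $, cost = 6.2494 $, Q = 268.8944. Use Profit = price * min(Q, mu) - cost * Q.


Sales at mu = min(268.8944, 311.8668) = 268.8944
Revenue = 16.7659 * 268.8944 = 4508.2566
Total cost = 6.2494 * 268.8944 = 1680.4287
Profit = 4508.2566 - 1680.4287 = 2827.8280

2827.8280 $


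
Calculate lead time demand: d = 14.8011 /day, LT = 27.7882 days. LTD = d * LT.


LTD = 14.8011 * 27.7882 = 411.2959

411.2959 units


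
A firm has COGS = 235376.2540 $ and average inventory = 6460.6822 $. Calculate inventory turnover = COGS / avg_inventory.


Turnover = 235376.2540 / 6460.6822 = 36.4321

36.4321


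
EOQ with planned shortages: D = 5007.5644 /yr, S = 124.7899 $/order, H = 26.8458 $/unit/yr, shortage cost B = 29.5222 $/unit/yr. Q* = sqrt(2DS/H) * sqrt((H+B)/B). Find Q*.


sqrt(2DS/H) = 215.7644
sqrt((H+B)/B) = 1.3818
Q* = 215.7644 * 1.3818 = 298.1410

298.1410 units


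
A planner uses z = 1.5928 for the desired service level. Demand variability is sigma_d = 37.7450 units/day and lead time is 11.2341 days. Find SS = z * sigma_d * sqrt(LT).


sqrt(LT) = sqrt(11.2341) = 3.3517
SS = 1.5928 * 37.7450 * 3.3517 = 201.5069

201.5069 units


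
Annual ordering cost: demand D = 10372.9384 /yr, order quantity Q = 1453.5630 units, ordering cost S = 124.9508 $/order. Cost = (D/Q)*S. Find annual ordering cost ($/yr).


Number of orders = D/Q = 7.1362
Cost = 7.1362 * 124.9508 = 891.6758

891.6758 $/yr


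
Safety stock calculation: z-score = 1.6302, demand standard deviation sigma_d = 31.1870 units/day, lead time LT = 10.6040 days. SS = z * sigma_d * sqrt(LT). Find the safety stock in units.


sqrt(LT) = sqrt(10.6040) = 3.2564
SS = 1.6302 * 31.1870 * 3.2564 = 165.5577

165.5577 units


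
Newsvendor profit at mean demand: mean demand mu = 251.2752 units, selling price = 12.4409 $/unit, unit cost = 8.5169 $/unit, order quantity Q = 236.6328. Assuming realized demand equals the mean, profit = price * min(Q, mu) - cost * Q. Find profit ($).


Sales at mu = min(236.6328, 251.2752) = 236.6328
Revenue = 12.4409 * 236.6328 = 2943.9250
Total cost = 8.5169 * 236.6328 = 2015.3779
Profit = 2943.9250 - 2015.3779 = 928.5471

928.5471 $


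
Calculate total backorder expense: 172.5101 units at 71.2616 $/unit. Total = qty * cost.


Total = 172.5101 * 71.2616 = 12293.3457

12293.3457 $


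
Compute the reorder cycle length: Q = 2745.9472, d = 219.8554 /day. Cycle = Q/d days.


Cycle = 2745.9472 / 219.8554 = 12.4898

12.4898 days


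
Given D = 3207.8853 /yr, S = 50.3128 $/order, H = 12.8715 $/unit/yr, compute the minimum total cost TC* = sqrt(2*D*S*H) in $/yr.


2*D*S*H = 4154860.7728
TC* = sqrt(4154860.7728) = 2038.3476

2038.3476 $/yr


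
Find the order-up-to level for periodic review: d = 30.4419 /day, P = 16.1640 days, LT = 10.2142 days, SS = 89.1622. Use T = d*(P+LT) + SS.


P + LT = 26.3782
d*(P+LT) = 30.4419 * 26.3782 = 803.0025
T = 803.0025 + 89.1622 = 892.1647

892.1647 units


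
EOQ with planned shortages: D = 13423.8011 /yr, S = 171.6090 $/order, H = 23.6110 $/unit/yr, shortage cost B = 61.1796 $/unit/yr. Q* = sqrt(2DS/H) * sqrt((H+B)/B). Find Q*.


sqrt(2DS/H) = 441.7388
sqrt((H+B)/B) = 1.1773
Q* = 441.7388 * 1.1773 = 520.0393

520.0393 units


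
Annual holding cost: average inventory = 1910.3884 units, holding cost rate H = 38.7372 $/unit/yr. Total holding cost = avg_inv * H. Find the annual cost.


Cost = 1910.3884 * 38.7372 = 74003.0975

74003.0975 $/yr


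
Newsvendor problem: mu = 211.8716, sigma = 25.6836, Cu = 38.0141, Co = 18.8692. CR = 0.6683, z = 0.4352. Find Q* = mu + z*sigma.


CR = Cu/(Cu+Co) = 38.0141/(38.0141+18.8692) = 0.6683
z = 0.4352
Q* = 211.8716 + 0.4352 * 25.6836 = 223.0491

223.0491 units


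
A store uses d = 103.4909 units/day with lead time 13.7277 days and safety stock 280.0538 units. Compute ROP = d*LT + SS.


d*LT = 103.4909 * 13.7277 = 1420.6920
ROP = 1420.6920 + 280.0538 = 1700.7458

1700.7458 units


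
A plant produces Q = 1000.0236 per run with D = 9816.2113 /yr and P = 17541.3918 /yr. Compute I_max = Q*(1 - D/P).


D/P = 0.5596
1 - D/P = 0.4404
I_max = 1000.0236 * 0.4404 = 440.4076

440.4076 units


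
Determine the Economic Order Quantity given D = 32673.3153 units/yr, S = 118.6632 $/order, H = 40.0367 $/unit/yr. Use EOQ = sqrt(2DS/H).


2*D*S = 2 * 32673.3153 * 118.6632 = 7754240.2962
2*D*S/H = 193678.3076
EOQ = sqrt(193678.3076) = 440.0890

440.0890 units


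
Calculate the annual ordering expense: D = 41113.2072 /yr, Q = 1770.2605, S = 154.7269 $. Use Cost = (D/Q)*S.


Number of orders = D/Q = 23.2244
Cost = 23.2244 * 154.7269 = 3593.4367

3593.4367 $/yr


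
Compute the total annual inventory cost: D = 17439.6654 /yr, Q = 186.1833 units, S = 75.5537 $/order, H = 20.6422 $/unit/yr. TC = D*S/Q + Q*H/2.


Ordering cost = D*S/Q = 7077.0646
Holding cost = Q*H/2 = 1921.6165
TC = 7077.0646 + 1921.6165 = 8998.6811

8998.6811 $/yr


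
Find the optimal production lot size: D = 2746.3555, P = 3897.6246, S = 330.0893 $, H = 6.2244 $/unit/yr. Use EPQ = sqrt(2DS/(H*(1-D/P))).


1 - D/P = 1 - 0.7046 = 0.2954
H*(1-D/P) = 1.8385
2DS = 1813085.1291
EPQ = sqrt(986152.0029) = 993.0519

993.0519 units


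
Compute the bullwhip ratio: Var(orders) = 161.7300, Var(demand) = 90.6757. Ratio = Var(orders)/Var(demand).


BW = 161.7300 / 90.6757 = 1.7836

1.7836


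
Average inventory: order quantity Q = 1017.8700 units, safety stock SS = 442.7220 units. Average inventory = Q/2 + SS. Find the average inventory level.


Q/2 = 508.9350
Avg = 508.9350 + 442.7220 = 951.6570

951.6570 units


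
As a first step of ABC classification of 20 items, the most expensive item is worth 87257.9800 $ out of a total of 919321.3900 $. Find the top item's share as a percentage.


Top item = 87257.9800
Total = 919321.3900
Percentage = 87257.9800 / 919321.3900 * 100 = 9.4916

9.4916%


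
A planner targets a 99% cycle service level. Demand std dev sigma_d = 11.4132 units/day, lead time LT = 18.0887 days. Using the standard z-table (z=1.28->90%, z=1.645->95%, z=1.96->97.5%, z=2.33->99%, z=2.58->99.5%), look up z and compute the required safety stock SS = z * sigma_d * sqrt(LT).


From the table, SL = 99% corresponds to z = 2.33
sqrt(LT) = sqrt(18.0887) = 4.2531
SS = 2.33 * 11.4132 * 4.2531 = 113.1012

113.1012 units


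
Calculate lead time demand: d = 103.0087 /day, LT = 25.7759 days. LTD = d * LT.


LTD = 103.0087 * 25.7759 = 2655.1420

2655.1420 units


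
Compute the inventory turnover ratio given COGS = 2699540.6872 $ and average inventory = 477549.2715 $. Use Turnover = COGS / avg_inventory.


Turnover = 2699540.6872 / 477549.2715 = 5.6529

5.6529


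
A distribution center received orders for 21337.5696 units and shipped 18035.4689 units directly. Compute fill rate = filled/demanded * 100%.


FR = 18035.4689 / 21337.5696 * 100 = 84.5245

84.5245%


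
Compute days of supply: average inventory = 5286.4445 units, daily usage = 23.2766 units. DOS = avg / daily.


DOS = 5286.4445 / 23.2766 = 227.1141

227.1141 days


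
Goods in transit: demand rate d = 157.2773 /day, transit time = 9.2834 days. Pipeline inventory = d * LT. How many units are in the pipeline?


Pipeline = 157.2773 * 9.2834 = 1460.0681

1460.0681 units


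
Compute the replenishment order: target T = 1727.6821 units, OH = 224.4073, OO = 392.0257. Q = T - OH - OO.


Inventory position = OH + OO = 224.4073 + 392.0257 = 616.4330
Q = 1727.6821 - 616.4330 = 1111.2491

1111.2491 units


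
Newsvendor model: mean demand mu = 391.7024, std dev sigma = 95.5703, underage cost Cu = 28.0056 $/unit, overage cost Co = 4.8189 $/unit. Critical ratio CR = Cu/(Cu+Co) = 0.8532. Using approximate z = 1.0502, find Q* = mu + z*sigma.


CR = Cu/(Cu+Co) = 28.0056/(28.0056+4.8189) = 0.8532
z = 1.0502
Q* = 391.7024 + 1.0502 * 95.5703 = 492.0703

492.0703 units


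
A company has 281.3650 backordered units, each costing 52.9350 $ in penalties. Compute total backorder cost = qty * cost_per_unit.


Total = 281.3650 * 52.9350 = 14894.0563

14894.0563 $


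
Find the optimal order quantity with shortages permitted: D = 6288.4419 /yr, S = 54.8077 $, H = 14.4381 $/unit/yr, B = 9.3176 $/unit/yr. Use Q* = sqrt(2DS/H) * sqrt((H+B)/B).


sqrt(2DS/H) = 218.5004
sqrt((H+B)/B) = 1.5967
Q* = 218.5004 * 1.5967 = 348.8865

348.8865 units


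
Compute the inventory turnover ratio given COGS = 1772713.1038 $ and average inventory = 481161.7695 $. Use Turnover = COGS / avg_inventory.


Turnover = 1772713.1038 / 481161.7695 = 3.6842

3.6842


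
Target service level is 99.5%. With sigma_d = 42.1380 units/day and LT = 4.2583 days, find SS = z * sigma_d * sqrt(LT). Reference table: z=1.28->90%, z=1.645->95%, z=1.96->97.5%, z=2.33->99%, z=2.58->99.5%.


From the table, SL = 99.5% corresponds to z = 2.58
sqrt(LT) = sqrt(4.2583) = 2.0636
SS = 2.58 * 42.1380 * 2.0636 = 224.3426

224.3426 units


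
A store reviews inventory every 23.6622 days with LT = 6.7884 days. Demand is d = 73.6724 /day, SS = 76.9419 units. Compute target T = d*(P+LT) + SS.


P + LT = 30.4506
d*(P+LT) = 73.6724 * 30.4506 = 2243.3688
T = 2243.3688 + 76.9419 = 2320.3107

2320.3107 units


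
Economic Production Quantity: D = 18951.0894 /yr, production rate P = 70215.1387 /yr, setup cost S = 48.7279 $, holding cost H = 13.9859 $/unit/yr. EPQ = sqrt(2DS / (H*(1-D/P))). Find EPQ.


1 - D/P = 1 - 0.2699 = 0.7301
H*(1-D/P) = 10.2111
2DS = 1846893.5783
EPQ = sqrt(180871.1513) = 425.2895

425.2895 units


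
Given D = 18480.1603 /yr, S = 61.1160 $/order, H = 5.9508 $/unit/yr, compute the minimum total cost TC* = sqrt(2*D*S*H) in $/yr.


2*D*S*H = 13442065.4686
TC* = sqrt(13442065.4686) = 3666.3422

3666.3422 $/yr


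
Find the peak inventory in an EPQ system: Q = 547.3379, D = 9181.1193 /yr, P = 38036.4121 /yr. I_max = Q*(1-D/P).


D/P = 0.2414
1 - D/P = 0.7586
I_max = 547.3379 * 0.7586 = 415.2231

415.2231 units


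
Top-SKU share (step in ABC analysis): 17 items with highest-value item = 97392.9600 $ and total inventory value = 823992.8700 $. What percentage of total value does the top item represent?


Top item = 97392.9600
Total = 823992.8700
Percentage = 97392.9600 / 823992.8700 * 100 = 11.8196

11.8196%


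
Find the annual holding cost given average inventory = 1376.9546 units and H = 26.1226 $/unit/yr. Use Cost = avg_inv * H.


Cost = 1376.9546 * 26.1226 = 35969.6342

35969.6342 $/yr


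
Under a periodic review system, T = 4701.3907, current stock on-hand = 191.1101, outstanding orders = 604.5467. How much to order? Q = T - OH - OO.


Inventory position = OH + OO = 191.1101 + 604.5467 = 795.6568
Q = 4701.3907 - 795.6568 = 3905.7339

3905.7339 units


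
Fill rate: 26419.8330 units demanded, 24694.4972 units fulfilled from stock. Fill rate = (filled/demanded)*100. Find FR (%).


FR = 24694.4972 / 26419.8330 * 100 = 93.4695

93.4695%


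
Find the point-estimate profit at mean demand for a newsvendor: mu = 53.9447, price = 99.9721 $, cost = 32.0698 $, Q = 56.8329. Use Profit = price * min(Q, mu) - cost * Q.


Sales at mu = min(56.8329, 53.9447) = 53.9447
Revenue = 99.9721 * 53.9447 = 5392.9649
Total cost = 32.0698 * 56.8329 = 1822.6197
Profit = 5392.9649 - 1822.6197 = 3570.3452

3570.3452 $


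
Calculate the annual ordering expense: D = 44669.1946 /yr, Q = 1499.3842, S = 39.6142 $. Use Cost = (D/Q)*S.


Number of orders = D/Q = 29.7917
Cost = 29.7917 * 39.6142 = 1180.1741

1180.1741 $/yr


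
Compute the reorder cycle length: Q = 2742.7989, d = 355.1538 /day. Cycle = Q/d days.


Cycle = 2742.7989 / 355.1538 = 7.7228

7.7228 days


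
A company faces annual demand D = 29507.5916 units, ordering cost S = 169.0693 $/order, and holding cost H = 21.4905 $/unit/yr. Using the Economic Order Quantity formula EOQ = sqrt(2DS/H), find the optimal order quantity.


2*D*S = 2 * 29507.5916 * 169.0693 = 9977655.7130
2*D*S/H = 464282.1578
EOQ = sqrt(464282.1578) = 681.3825

681.3825 units


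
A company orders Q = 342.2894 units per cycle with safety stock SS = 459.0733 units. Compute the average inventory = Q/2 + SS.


Q/2 = 171.1447
Avg = 171.1447 + 459.0733 = 630.2180

630.2180 units


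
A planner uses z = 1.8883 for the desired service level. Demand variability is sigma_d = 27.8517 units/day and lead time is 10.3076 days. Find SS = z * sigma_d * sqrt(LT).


sqrt(LT) = sqrt(10.3076) = 3.2105
SS = 1.8883 * 27.8517 * 3.2105 = 168.8502

168.8502 units


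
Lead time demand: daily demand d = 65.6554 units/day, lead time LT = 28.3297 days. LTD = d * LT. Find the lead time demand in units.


LTD = 65.6554 * 28.3297 = 1859.9978

1859.9978 units


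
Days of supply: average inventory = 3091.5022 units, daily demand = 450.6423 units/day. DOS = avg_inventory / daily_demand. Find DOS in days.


DOS = 3091.5022 / 450.6423 = 6.8602

6.8602 days


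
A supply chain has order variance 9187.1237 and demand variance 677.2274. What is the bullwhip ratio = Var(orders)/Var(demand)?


BW = 9187.1237 / 677.2274 = 13.5658

13.5658


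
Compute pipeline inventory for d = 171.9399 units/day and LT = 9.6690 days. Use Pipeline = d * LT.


Pipeline = 171.9399 * 9.6690 = 1662.4869

1662.4869 units


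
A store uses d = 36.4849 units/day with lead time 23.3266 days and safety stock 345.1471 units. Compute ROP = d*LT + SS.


d*LT = 36.4849 * 23.3266 = 851.0687
ROP = 851.0687 + 345.1471 = 1196.2158

1196.2158 units


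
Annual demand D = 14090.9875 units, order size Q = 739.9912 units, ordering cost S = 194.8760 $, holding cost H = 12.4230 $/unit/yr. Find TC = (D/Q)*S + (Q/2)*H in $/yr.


Ordering cost = D*S/Q = 3710.8486
Holding cost = Q*H/2 = 4596.4553
TC = 3710.8486 + 4596.4553 = 8307.3039

8307.3039 $/yr


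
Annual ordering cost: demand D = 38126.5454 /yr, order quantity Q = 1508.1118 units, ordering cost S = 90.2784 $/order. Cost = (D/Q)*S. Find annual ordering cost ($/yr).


Number of orders = D/Q = 25.2810
Cost = 25.2810 * 90.2784 = 2282.3265

2282.3265 $/yr


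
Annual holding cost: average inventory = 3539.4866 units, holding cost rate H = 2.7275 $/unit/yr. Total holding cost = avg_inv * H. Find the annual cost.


Cost = 3539.4866 * 2.7275 = 9653.9497

9653.9497 $/yr


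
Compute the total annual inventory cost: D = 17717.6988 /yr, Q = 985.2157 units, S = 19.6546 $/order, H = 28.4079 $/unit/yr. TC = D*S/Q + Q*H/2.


Ordering cost = D*S/Q = 353.4599
Holding cost = Q*H/2 = 13993.9545
TC = 353.4599 + 13993.9545 = 14347.4145

14347.4145 $/yr


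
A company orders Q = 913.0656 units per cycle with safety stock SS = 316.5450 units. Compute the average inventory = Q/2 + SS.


Q/2 = 456.5328
Avg = 456.5328 + 316.5450 = 773.0778

773.0778 units


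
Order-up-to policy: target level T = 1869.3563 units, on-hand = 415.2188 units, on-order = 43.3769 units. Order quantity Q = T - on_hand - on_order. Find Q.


Inventory position = OH + OO = 415.2188 + 43.3769 = 458.5957
Q = 1869.3563 - 458.5957 = 1410.7606

1410.7606 units


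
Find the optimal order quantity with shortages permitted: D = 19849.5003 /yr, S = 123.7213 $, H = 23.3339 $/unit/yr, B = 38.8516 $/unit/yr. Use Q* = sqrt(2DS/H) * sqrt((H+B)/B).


sqrt(2DS/H) = 458.7947
sqrt((H+B)/B) = 1.2651
Q* = 458.7947 * 1.2651 = 580.4415

580.4415 units


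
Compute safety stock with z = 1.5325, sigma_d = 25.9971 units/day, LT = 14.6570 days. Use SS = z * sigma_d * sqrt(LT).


sqrt(LT) = sqrt(14.6570) = 3.8284
SS = 1.5325 * 25.9971 * 3.8284 = 152.5274

152.5274 units


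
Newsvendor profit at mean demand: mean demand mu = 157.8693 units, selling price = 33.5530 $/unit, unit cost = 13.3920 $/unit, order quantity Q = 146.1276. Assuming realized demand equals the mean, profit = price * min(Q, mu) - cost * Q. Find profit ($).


Sales at mu = min(146.1276, 157.8693) = 146.1276
Revenue = 33.5530 * 146.1276 = 4903.0194
Total cost = 13.3920 * 146.1276 = 1956.9408
Profit = 4903.0194 - 1956.9408 = 2946.0785

2946.0785 $


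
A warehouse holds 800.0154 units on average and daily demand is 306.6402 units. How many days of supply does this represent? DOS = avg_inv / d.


DOS = 800.0154 / 306.6402 = 2.6090

2.6090 days


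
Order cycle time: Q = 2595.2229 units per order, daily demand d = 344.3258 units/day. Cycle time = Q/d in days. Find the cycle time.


Cycle = 2595.2229 / 344.3258 = 7.5371

7.5371 days


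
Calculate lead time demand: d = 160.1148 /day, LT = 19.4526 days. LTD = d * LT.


LTD = 160.1148 * 19.4526 = 3114.6492

3114.6492 units


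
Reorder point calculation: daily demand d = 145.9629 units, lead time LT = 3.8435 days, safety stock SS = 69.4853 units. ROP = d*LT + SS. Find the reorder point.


d*LT = 145.9629 * 3.8435 = 561.0084
ROP = 561.0084 + 69.4853 = 630.4937

630.4937 units


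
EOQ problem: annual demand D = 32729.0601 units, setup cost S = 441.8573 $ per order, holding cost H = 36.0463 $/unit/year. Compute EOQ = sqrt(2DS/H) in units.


2*D*S = 2 * 32729.0601 * 441.8573 = 28923148.2546
2*D*S/H = 802388.8237
EOQ = sqrt(802388.8237) = 895.7616

895.7616 units


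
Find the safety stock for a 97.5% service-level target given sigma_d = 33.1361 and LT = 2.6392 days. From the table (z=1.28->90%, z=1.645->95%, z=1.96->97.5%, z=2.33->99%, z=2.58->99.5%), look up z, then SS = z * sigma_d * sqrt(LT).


From the table, SL = 97.5% corresponds to z = 1.96
sqrt(LT) = sqrt(2.6392) = 1.6246
SS = 1.96 * 33.1361 * 1.6246 = 105.5100

105.5100 units


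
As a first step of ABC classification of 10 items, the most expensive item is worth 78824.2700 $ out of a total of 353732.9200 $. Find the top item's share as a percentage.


Top item = 78824.2700
Total = 353732.9200
Percentage = 78824.2700 / 353732.9200 * 100 = 22.2836

22.2836%


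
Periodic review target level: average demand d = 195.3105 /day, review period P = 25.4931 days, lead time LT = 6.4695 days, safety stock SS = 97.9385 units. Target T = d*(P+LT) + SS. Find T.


P + LT = 31.9626
d*(P+LT) = 195.3105 * 31.9626 = 6242.6314
T = 6242.6314 + 97.9385 = 6340.5699

6340.5699 units


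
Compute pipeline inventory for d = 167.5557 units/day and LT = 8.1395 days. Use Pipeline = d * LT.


Pipeline = 167.5557 * 8.1395 = 1363.8196

1363.8196 units


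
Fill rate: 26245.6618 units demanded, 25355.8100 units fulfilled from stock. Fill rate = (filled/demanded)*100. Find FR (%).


FR = 25355.8100 / 26245.6618 * 100 = 96.6095

96.6095%


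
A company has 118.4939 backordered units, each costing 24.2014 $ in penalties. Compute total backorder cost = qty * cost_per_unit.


Total = 118.4939 * 24.2014 = 2867.7183

2867.7183 $


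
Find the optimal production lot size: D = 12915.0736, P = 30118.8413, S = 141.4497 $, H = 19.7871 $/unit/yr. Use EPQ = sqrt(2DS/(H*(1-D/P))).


1 - D/P = 1 - 0.4288 = 0.5712
H*(1-D/P) = 11.3023
2DS = 3653666.5724
EPQ = sqrt(323267.0601) = 568.5658

568.5658 units


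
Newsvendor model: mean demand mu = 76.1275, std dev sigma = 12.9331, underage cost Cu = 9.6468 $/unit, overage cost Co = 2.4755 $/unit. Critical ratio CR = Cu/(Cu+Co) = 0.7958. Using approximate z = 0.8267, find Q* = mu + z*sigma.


CR = Cu/(Cu+Co) = 9.6468/(9.6468+2.4755) = 0.7958
z = 0.8267
Q* = 76.1275 + 0.8267 * 12.9331 = 86.8193

86.8193 units


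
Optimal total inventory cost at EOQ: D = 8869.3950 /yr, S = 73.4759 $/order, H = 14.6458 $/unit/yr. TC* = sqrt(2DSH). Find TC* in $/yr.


2*D*S*H = 19088948.4874
TC* = sqrt(19088948.4874) = 4369.0901

4369.0901 $/yr


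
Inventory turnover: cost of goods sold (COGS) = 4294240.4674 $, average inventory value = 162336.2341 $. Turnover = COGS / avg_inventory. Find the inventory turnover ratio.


Turnover = 4294240.4674 / 162336.2341 = 26.4528

26.4528


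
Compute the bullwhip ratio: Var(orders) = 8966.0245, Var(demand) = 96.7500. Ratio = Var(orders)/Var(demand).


BW = 8966.0245 / 96.7500 = 92.6721

92.6721


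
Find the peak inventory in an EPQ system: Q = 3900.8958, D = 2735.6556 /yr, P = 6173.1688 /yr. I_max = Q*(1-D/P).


D/P = 0.4432
1 - D/P = 0.5568
I_max = 3900.8958 * 0.5568 = 2172.2038

2172.2038 units


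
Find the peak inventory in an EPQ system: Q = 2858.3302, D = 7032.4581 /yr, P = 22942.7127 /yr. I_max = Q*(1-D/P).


D/P = 0.3065
1 - D/P = 0.6935
I_max = 2858.3302 * 0.6935 = 1982.1876

1982.1876 units


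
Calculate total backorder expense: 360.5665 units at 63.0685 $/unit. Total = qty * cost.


Total = 360.5665 * 63.0685 = 22740.3883

22740.3883 $


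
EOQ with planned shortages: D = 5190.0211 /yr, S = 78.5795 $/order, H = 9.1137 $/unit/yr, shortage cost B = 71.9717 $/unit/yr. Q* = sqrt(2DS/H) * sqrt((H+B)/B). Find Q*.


sqrt(2DS/H) = 299.1623
sqrt((H+B)/B) = 1.0614
Q* = 299.1623 * 1.0614 = 317.5391

317.5391 units


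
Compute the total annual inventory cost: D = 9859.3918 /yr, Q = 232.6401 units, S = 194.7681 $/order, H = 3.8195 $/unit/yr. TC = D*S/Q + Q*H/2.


Ordering cost = D*S/Q = 8254.3595
Holding cost = Q*H/2 = 444.2844
TC = 8254.3595 + 444.2844 = 8698.6439

8698.6439 $/yr
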